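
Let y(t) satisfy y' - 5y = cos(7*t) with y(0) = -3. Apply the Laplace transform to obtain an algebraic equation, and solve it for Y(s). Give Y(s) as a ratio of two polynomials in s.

Y(s) = (-3*s^2 + s - 147)/(s^3 - 5*s^2 + 49*s - 245)

Transform both sides with L{·}.
With L{y'} = sY - y(0) = sY - (-3): the LHS transforms to (s - 5)Y - (-3).
The right side is L{cos(7*t)} = s/(s^2 + 49).
So (s - 5)Y = s/(s^2 + 49) + (-3).
Divide through and combine into a single rational function.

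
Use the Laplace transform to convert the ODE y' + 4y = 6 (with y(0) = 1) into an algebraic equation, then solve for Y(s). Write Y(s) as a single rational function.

Y(s) = (s + 6)/(s^2 + 4*s)

Laplace-transform each side.
Using L{y'} = sY - y(0) = sY - 1, the left side becomes (s + 4)Y - (1).
The right side is L{6} = 6/s.
So (s + 4)Y = 6/s + (1).
Solve for Y(s) and write it as one ratio of polynomials.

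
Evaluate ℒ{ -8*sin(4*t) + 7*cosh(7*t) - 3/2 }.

7*s/(s^2 - 49) - 32/(s^2 + 16) - 3/(2*s)

The transform is linear, so treat each term independently.
(-8)·[L{sin(4t)} = 4/(s^2 + 16)]; L{-3/2} = (-3/2)/s; (7)·[L{cosh(7t)} = s/(s^2 - 49)].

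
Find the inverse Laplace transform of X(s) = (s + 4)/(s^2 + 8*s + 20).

exp(-4*t)*cos(2*t)

Rewrite the denominator: s^2 + 8*s + 20 = (s + 4)^2 + 4.
The form in (s + 4) signals a first-shifting-theorem factor e^(-4t).
Since L{cos(2t)} = s/(s^2 + 4), the inverse is e^(-4*t)*cos(2*t).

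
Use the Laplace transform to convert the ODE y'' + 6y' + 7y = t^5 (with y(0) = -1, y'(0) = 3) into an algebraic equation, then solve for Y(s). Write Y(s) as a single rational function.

Y(s) = (-s^7 - 3*s^6 + 120)/(s^8 + 6*s^7 + 7*s^6)

Transform both sides with L{·}.
With L{y''} = s^2 Y - s·y(0) - y'(0) and L{y'} = sY - y(0), with y(0) = -1, y'(0) = 3: the LHS transforms to (s^2 + 6*s + 7)Y - (-s - 3).
The right side is L{t^5} = 120/s^6.
So (s^2 + 6*s + 7)Y = 120/s^6 + (-s - 3).
Divide through and combine into a single rational function.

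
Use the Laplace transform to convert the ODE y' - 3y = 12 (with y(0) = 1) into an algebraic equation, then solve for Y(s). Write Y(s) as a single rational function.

Apply the Laplace transform to the equation.
With L{y'} = sY - y(0) = sY - 1: the LHS transforms to (s - 3)Y - (1).
The right side is L{12} = 12/s.
So (s - 3)Y = 12/s + (1).
Solve for Y(s) and write it as one ratio of polynomials.

Y(s) = (s + 12)/(s^2 - 3*s)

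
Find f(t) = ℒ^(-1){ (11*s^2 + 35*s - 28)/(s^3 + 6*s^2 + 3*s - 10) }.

Factor the denominator: s^3 + 6*s^2 + 3*s - 10 = (s - 1)*(s + 2)*(s + 5).
Partial fraction decomposition gives [4/(s + 5)] + [1/(s - 1)] + [6/(s + 2)].
Invert each term: 4/(s + 5) ↔ 4e^(-5t); 1/(s - 1) ↔ e^(t); 6/(s + 2) ↔ 6e^(-2t).

f(t) = exp(t) + 6*exp(-2*t) + 4*exp(-5*t)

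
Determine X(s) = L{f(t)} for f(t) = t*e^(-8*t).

X(s) = (s + 8)^(-2)

L{e^(-8t)} = 1/(s + 8).
Then apply L{t·g(t)} = -d/ds[G(s)] with G(s) = 1/(s + 8):
differentiating 1 time and applying the sign gives (s + 8)^(-2).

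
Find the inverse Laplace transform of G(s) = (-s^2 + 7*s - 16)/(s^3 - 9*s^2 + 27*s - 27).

-2*t^2*exp(3*t) + t*exp(3*t) - exp(3*t)

Factor the denominator: s^3 - 9*s^2 + 27*s - 27 = (s - 3)^3.
Partial fraction decomposition gives [-1/(s - 3)] + [(s - 3)^(-2)] + [-4/(s - 3)^3].
Invert each term: -1/(s - 3) ↔ -e^(3t); 1/(s - 3)^2 ↔ t·e^(3t); -4/(s - 3)^3 ↔ (-2)t^2·e^(3t).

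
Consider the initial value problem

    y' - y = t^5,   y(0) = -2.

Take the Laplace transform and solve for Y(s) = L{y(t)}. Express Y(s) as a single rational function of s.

Y(s) = (-2*s^6 + 120)/(s^7 - s^6)

Apply the Laplace transform to the equation.
With L{y'} = sY - y(0) = sY - (-2): the LHS transforms to (s - 1)Y - (-2).
The right side is L{t^5} = 120/s^6.
So (s - 1)Y = 120/s^6 + (-2).
Divide through and combine into a single rational function.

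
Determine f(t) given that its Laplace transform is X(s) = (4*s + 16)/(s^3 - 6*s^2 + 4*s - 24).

f(t) = exp(6*t) - sin(2*t) - cos(2*t)

Factor the denominator: s^3 - 6*s^2 + 4*s - 24 = (s - 6)*(s^2 + 4).
Partial fraction decomposition gives [1/(s - 6)] + [-s/(s^2 + 4)] + [-2/(s^2 + 4)].
Invert each term: 1/(s - 6) ↔ e^(6t); -1·s/(s^2 + 4) ↔ -cos(2t); -1·2/(s^2 + 4) ↔ -sin(2t).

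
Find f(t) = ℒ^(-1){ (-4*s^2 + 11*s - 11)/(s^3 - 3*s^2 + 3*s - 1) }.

f(t) = -2*t^2*exp(t) + 3*t*exp(t) - 4*exp(t)

Factor the denominator: s^3 - 3*s^2 + 3*s - 1 = (s - 1)^3.
Partial fraction decomposition gives [-4/(s - 1)] + [3/(s - 1)^2] + [-4/(s - 1)^3].
Invert each term: -4/(s - 1) ↔ -4e^(t); 3/(s - 1)^2 ↔ 3t·e^(t); -4/(s - 1)^3 ↔ (-2)t^2·e^(t).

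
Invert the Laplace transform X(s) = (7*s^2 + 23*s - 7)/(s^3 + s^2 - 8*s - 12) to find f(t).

f(t) = 5*t*exp(-2*t) + 5*exp(3*t) + 2*exp(-2*t)

Factor the denominator: s^3 + s^2 - 8*s - 12 = (s - 3)*(s + 2)^2.
Partial fraction decomposition gives [2/(s + 2)] + [5/(s + 2)^2] + [5/(s - 3)].
Invert each term: 2/(s + 2) ↔ 2e^(-2t); 5/(s + 2)^2 ↔ 5t·e^(-2t); 5/(s - 3) ↔ 5e^(3t).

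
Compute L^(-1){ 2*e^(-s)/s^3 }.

Heaviside(t - 1)*((t - 1)^2)

The factor e^(-s) signals a time shift by c = 1 (second shifting theorem).
L{t^2} = 2!/s^3 = 2/s^3, so L^-1{2/s^3} = t^2.
Hence the inverse is u(t - 1) times that function evaluated at t - 1.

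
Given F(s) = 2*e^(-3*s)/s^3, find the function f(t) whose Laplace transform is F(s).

f(t) = Heaviside(t - 3)*((t - 3)^2)

The factor e^(-3s) signals a time shift by c = 3 (second shifting theorem).
L{t^2} = 2!/s^3 = 2/s^3, so L^-1{2/s^3} = t^2.
Hence the inverse is u(t - 3) times that function evaluated at t - 3.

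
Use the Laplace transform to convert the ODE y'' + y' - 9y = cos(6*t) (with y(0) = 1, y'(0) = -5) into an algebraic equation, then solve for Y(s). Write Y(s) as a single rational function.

Y(s) = (s^3 - 4*s^2 + 37*s - 144)/(s^4 + s^3 + 27*s^2 + 36*s - 324)

Laplace-transform each side.
With L{y''} = s^2 Y - s·y(0) - y'(0) and L{y'} = sY - y(0), with y(0) = 1, y'(0) = -5: the LHS transforms to (s^2 + s - 9)Y - (s - 4).
The right side is L{cos(6*t)} = s/(s^2 + 36).
So (s^2 + s - 9)Y = s/(s^2 + 36) + (s - 4).
Solve for Y(s) and write it as one ratio of polynomials.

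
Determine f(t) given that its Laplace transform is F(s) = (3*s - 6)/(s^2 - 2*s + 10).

Complete the square in the denominator: s^2 - 2*s + 10 = (s - 1)^2 + 3^2.
Split the numerator to match: 3*s - 6 = 3·(s - 1) - 1·3.
Invert each term: 3·(s - 1)/((s - 1)^2 + 9) ↔ 3e^(t)cos(3t); -1·3/((s - 1)^2 + 9) ↔ -e^(t)sin(3t).

f(t) = -exp(t)*sin(3*t) + 3*exp(t)*cos(3*t)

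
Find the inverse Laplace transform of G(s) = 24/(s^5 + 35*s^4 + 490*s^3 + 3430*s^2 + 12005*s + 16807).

t^4*exp(-7*t)

Rewrite the denominator: s^5 + 35*s^4 + 490*s^3 + 3430*s^2 + 12005*s + 16807 = (s + 7)^5.
The form in (s + 7) signals a first-shifting-theorem factor e^(-7t).
Since L{t^4} = 4!/s^5 = 24/s^5, the inverse is t^4*e^(-7*t).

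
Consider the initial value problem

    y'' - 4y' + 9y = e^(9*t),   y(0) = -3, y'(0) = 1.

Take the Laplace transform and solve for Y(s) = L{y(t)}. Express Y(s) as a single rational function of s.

Transform both sides with L{·}.
Using L{y''} = s^2 Y - s·y(0) - y'(0) and L{y'} = sY - y(0), with y(0) = -3, y'(0) = 1, the left side becomes (s^2 - 4*s + 9)Y - (-3*s + 13).
The right side is L{e^(9*t)} = 1/(s - 9).
So (s^2 - 4*s + 9)Y = 1/(s - 9) + (-3*s + 13).
Divide through and combine into a single rational function.

Y(s) = (-3*s^2 + 40*s - 116)/(s^3 - 13*s^2 + 45*s - 81)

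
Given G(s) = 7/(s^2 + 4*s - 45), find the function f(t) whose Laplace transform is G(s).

Rewrite the denominator: s^2 + 4*s - 45 = (s + 2)^2 - 49.
The form in (s + 2) signals a first-shifting-theorem factor e^(-2t).
Since L{sinh(7t)} = 7/(s^2 - 49), the inverse is exp(-2*t)*sinh(7*t).

f(t) = exp(-2*t)*sinh(7*t)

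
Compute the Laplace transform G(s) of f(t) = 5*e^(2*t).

L{5} = 5/s.
By the first shifting theorem, multiplying by e^(2t) replaces s with s - 2.

G(s) = 5/(s - 2)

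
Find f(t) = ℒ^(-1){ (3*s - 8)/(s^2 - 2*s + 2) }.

f(t) = -5*exp(t)*sin(t) + 3*exp(t)*cos(t)

Complete the square in the denominator: s^2 - 2*s + 2 = (s - 1)^2 + 1^2.
Split the numerator to match: 3*s - 8 = 3·(s - 1) - 5·1.
Invert each term: 3·(s - 1)/((s - 1)^2 + 1) ↔ 3e^(t)cos(t); -5·1/((s - 1)^2 + 1) ↔ -5e^(t)sin(t).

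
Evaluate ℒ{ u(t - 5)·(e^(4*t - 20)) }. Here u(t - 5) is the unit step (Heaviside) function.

By the second shifting theorem, L{u(t - c)·g(t - c)} = e^(-cs)·G(s) with c = 5 and G(s) = L{g(t)}.
L{e^(4t)} = 1/(s - 4).

exp(-5*s)/(s - 4)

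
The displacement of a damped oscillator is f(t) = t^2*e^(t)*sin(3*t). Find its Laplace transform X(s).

L{sin(3t)} = 3/(s^2 + 9).
Multiplying by e^(t) shifts s → s - 1, so L{e^(t)*sin(3*t)} = 3/((s - 1)^2 + 9).
Then apply L{t^2·g(t)} = (-1)^2 d^2/ds^2[G(s)] with G(s) = 3/((s - 1)^2 + 9):
differentiating 2 times and applying the sign gives 18*(s^2 - 2*s - 2)/(s^2 - 2*s + 10)^3.

X(s) = 18*(s^2 - 2*s - 2)/(s^2 - 2*s + 10)^3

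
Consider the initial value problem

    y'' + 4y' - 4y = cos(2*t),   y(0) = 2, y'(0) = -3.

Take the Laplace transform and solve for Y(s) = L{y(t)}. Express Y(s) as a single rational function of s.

Laplace-transform each side.
With L{y''} = s^2 Y - s·y(0) - y'(0) and L{y'} = sY - y(0), with y(0) = 2, y'(0) = -3: the LHS transforms to (s^2 + 4*s - 4)Y - (2*s + 5).
The right side is L{cos(2*t)} = s/(s^2 + 4).
So (s^2 + 4*s - 4)Y = s/(s^2 + 4) + (2*s + 5).
Divide through and combine into a single rational function.

Y(s) = (2*s^3 + 5*s^2 + 9*s + 20)/(s^4 + 4*s^3 + 16*s - 16)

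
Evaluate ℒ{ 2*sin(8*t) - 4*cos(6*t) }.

-4*s/(s^2 + 36) + 16/(s^2 + 64)

Apply the Laplace transform termwise.
(2)·[L{sin(8t)} = 8/(s^2 + 64)]; (-4)·[L{cos(6t)} = s/(s^2 + 36)].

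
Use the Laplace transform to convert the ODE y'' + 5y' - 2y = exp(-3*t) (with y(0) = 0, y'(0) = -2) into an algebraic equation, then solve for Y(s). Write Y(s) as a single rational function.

Take the Laplace transform of both sides.
Using L{y''} = s^2 Y - s·y(0) - y'(0) and L{y'} = sY - y(0), with y(0) = 0, y'(0) = -2, the left side becomes (s^2 + 5*s - 2)Y - (-2).
The right side is L{exp(-3*t)} = 1/(s + 3).
So (s^2 + 5*s - 2)Y = 1/(s + 3) + (-2).
Solve for Y(s) and write it as one ratio of polynomials.

Y(s) = (-2*s - 5)/(s^3 + 8*s^2 + 13*s - 6)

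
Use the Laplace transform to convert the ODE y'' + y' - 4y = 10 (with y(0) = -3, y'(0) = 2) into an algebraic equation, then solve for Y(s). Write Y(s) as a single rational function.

Y(s) = (-3*s^2 - s + 10)/(s^3 + s^2 - 4*s)

Laplace-transform each side.
Using L{y''} = s^2 Y - s·y(0) - y'(0) and L{y'} = sY - y(0), with y(0) = -3, y'(0) = 2, the left side becomes (s^2 + s - 4)Y - (-3*s - 1).
The right side is L{10} = 10/s.
So (s^2 + s - 4)Y = 10/s + (-3*s - 1).
Divide through and combine into a single rational function.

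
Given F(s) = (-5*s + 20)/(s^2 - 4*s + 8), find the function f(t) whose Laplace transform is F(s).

f(t) = 5*exp(2*t)*sin(2*t) - 5*exp(2*t)*cos(2*t)

Complete the square in the denominator: s^2 - 4*s + 8 = (s - 2)^2 + 2^2.
Split the numerator to match: -5*s + 20 = -5·(s - 2) + 5·2.
Invert each term: -5·(s - 2)/((s - 2)^2 + 4) ↔ -5e^(2t)cos(2t); 5·2/((s - 2)^2 + 4) ↔ 5e^(2t)sin(2t).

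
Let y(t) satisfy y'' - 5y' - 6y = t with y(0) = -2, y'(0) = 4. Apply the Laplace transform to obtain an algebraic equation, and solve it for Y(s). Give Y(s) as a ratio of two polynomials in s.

Y(s) = (-2*s^3 + 14*s^2 + 1)/(s^4 - 5*s^3 - 6*s^2)

Take the Laplace transform of both sides.
With L{y''} = s^2 Y - s·y(0) - y'(0) and L{y'} = sY - y(0), with y(0) = -2, y'(0) = 4: the LHS transforms to (s^2 - 5*s - 6)Y - (-2*s + 14).
The right side is L{t} = s^(-2).
So (s^2 - 5*s - 6)Y = s^(-2) + (-2*s + 14).
Isolate Y and clear denominators.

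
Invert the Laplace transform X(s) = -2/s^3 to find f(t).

Since L{t^2} = 2!/s^3 = 2/s^3, the inverse is t^2, scaled by -1.

f(t) = -t^2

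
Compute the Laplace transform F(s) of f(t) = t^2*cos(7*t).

L{cos(7t)} = s/(s^2 + 49).
Then apply L{t^2·g(t)} = (-1)^2 d^2/ds^2[G(s)] with G(s) = s/(s^2 + 49):
differentiating 2 times and applying the sign gives 2*s*(s^2 - 147)/(s^2 + 49)^3.

F(s) = 2*s*(s^2 - 147)/(s^2 + 49)^3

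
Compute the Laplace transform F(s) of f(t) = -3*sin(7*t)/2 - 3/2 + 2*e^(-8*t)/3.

The transform is linear, so treat each term independently.
L{-3/2} = (-3/2)/s; (-3/2)·[L{sin(7t)} = 7/(s^2 + 49)]; (2/3)·[L{e^(-8t)} = 1/(s + 8)].

F(s) = -21/(2*(s^2 + 49)) + 2/(3*(s + 8)) - 3/(2*s)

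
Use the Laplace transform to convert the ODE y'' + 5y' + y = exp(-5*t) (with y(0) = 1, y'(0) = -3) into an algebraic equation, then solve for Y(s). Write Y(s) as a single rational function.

Y(s) = (s^2 + 7*s + 11)/(s^3 + 10*s^2 + 26*s + 5)

Apply the Laplace transform to the equation.
Using L{y''} = s^2 Y - s·y(0) - y'(0) and L{y'} = sY - y(0), with y(0) = 1, y'(0) = -3, the left side becomes (s^2 + 5*s + 1)Y - (s + 2).
The right side is L{exp(-5*t)} = 1/(s + 5).
So (s^2 + 5*s + 1)Y = 1/(s + 5) + (s + 2).
Isolate Y and clear denominators.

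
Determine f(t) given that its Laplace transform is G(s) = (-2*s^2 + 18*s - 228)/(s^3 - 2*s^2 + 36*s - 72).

f(t) = -5*exp(2*t) + 4*sin(6*t) + 3*cos(6*t)

Factor the denominator: s^3 - 2*s^2 + 36*s - 72 = (s - 2)*(s^2 + 36).
Partial fraction decomposition gives [-5/(s - 2)] + [3*s/(s^2 + 36)] + [24/(s^2 + 36)].
Invert each term: -5/(s - 2) ↔ -5e^(2t); 3·s/(s^2 + 36) ↔ 3cos(6t); 4·6/(s^2 + 36) ↔ 4sin(6t).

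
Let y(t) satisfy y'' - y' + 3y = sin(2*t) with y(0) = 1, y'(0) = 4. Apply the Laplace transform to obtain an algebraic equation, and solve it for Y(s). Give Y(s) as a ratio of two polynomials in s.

Take the Laplace transform of both sides.
With L{y''} = s^2 Y - s·y(0) - y'(0) and L{y'} = sY - y(0), with y(0) = 1, y'(0) = 4: the LHS transforms to (s^2 - s + 3)Y - (s + 3).
The right side is L{sin(2*t)} = 2/(s^2 + 4).
So (s^2 - s + 3)Y = 2/(s^2 + 4) + (s + 3).
Solve for Y(s) and write it as one ratio of polynomials.

Y(s) = (s^3 + 3*s^2 + 4*s + 14)/(s^4 - s^3 + 7*s^2 - 4*s + 12)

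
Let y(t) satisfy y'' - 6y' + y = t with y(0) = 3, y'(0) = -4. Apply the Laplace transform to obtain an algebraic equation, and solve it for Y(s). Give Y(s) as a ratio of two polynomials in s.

Y(s) = (3*s^3 - 22*s^2 + 1)/(s^4 - 6*s^3 + s^2)

Transform both sides with L{·}.
With L{y''} = s^2 Y - s·y(0) - y'(0) and L{y'} = sY - y(0), with y(0) = 3, y'(0) = -4: the LHS transforms to (s^2 - 6*s + 1)Y - (3*s - 22).
The right side is L{t} = s^(-2).
So (s^2 - 6*s + 1)Y = s^(-2) + (3*s - 22).
Solve for Y(s) and write it as one ratio of polynomials.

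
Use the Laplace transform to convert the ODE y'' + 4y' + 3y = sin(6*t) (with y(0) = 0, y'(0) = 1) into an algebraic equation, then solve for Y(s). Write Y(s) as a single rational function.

Y(s) = (s^2 + 42)/(s^4 + 4*s^3 + 39*s^2 + 144*s + 108)

Take the Laplace transform of both sides.
Using L{y''} = s^2 Y - s·y(0) - y'(0) and L{y'} = sY - y(0), with y(0) = 0, y'(0) = 1, the left side becomes (s^2 + 4*s + 3)Y - (1).
The right side is L{sin(6*t)} = 6/(s^2 + 36).
So (s^2 + 4*s + 3)Y = 6/(s^2 + 36) + (1).
Isolate Y and clear denominators.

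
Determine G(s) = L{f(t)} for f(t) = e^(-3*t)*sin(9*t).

G(s) = 9/((s + 3)^2 + 81)

L{sin(9t)} = 9/(s^2 + 81).
By the first shifting theorem, multiplying by e^(-3t) replaces s with s + 3.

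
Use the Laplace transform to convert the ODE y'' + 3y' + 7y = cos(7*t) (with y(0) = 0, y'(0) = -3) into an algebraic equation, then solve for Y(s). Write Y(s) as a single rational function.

Take the Laplace transform of both sides.
The derivative rules (L{y''} = s^2 Y - s·y(0) - y'(0) and L{y'} = sY - y(0), with y(0) = 0, y'(0) = -3) turn the left side into (s^2 + 3*s + 7)Y - (-3).
The right side is L{cos(7*t)} = s/(s^2 + 49).
So (s^2 + 3*s + 7)Y = s/(s^2 + 49) + (-3).
Isolate Y and clear denominators.

Y(s) = (-3*s^2 + s - 147)/(s^4 + 3*s^3 + 56*s^2 + 147*s + 343)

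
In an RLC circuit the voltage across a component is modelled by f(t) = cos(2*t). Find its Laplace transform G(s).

G(s) = s/(s^2 + 4)

L{cos(2t)} = s/(s^2 + 4).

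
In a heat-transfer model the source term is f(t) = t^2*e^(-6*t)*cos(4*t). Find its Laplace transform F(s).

F(s) = 2*(s + 6)*(s^2 + 12*s - 12)/(s^2 + 12*s + 52)^3

L{cos(4t)} = s/(s^2 + 16).
Multiplying by e^(-6t) shifts s → s + 6, so L{e^(-6*t)*cos(4*t)} = (s + 6)/((s + 6)^2 + 16).
Then apply L{t^2·g(t)} = (-1)^2 d^2/ds^2[G(s)] with G(s) = (s + 6)/((s + 6)^2 + 16):
differentiating 2 times and applying the sign gives 2*(s + 6)*(s^2 + 12*s - 12)/(s^2 + 12*s + 52)^3.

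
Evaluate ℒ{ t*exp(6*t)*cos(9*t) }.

L{cos(9t)} = s/(s^2 + 81).
Multiplying by e^(6t) shifts s → s - 6, so L{exp(6*t)*cos(9*t)} = (s - 6)/((s - 6)^2 + 81).
Then apply L{t·g(t)} = -d/ds[G(s)] with G(s) = (s - 6)/((s - 6)^2 + 81):
differentiating 1 time and applying the sign gives (s - 15)*(s + 3)/(s^2 - 12*s + 117)^2.

(s - 15)*(s + 3)/(s^2 - 12*s + 117)^2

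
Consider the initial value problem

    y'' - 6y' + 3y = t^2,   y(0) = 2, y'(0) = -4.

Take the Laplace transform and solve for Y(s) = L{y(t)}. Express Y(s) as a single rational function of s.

Apply the Laplace transform to the equation.
Using L{y''} = s^2 Y - s·y(0) - y'(0) and L{y'} = sY - y(0), with y(0) = 2, y'(0) = -4, the left side becomes (s^2 - 6*s + 3)Y - (2*s - 16).
The right side is L{t^2} = 2/s^3.
So (s^2 - 6*s + 3)Y = 2/s^3 + (2*s - 16).
Solve for Y(s) and write it as one ratio of polynomials.

Y(s) = (2*s^4 - 16*s^3 + 2)/(s^5 - 6*s^4 + 3*s^3)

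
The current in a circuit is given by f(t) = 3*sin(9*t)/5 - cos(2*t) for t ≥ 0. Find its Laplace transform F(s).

By linearity of the Laplace transform, transform each term separately.
(3/5)·[L{sin(9t)} = 9/(s^2 + 81)]; (-1)·[L{cos(2t)} = s/(s^2 + 4)].

F(s) = -s/(s^2 + 4) + 27/(5*(s^2 + 81))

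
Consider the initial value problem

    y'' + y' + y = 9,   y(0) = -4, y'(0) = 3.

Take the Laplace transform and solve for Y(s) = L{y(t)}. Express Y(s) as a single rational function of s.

Take the Laplace transform of both sides.
With L{y''} = s^2 Y - s·y(0) - y'(0) and L{y'} = sY - y(0), with y(0) = -4, y'(0) = 3: the LHS transforms to (s^2 + s + 1)Y - (-4*s - 1).
The right side is L{9} = 9/s.
So (s^2 + s + 1)Y = 9/s + (-4*s - 1).
Solve for Y(s) and write it as one ratio of polynomials.

Y(s) = (-4*s^2 - s + 9)/(s^3 + s^2 + s)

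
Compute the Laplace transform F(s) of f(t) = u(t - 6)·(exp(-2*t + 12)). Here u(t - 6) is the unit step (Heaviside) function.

F(s) = exp(-6*s)/(s + 2)

By the second shifting theorem, L{u(t - c)·g(t - c)} = e^(-cs)·G(s) with c = 6 and G(s) = L{g(t)}.
L{e^(-2t)} = 1/(s + 2).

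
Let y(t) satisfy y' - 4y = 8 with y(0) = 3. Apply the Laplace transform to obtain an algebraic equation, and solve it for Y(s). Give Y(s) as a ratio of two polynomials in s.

Y(s) = (3*s + 8)/(s^2 - 4*s)

Transform both sides with L{·}.
With L{y'} = sY - y(0) = sY - 3: the LHS transforms to (s - 4)Y - (3).
The right side is L{8} = 8/s.
So (s - 4)Y = 8/s + (3).
Divide through and combine into a single rational function.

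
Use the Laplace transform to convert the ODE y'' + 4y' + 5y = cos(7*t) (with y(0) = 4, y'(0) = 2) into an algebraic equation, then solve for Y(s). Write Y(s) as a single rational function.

Y(s) = (4*s^3 + 18*s^2 + 197*s + 882)/(s^4 + 4*s^3 + 54*s^2 + 196*s + 245)

Transform both sides with L{·}.
With L{y''} = s^2 Y - s·y(0) - y'(0) and L{y'} = sY - y(0), with y(0) = 4, y'(0) = 2: the LHS transforms to (s^2 + 4*s + 5)Y - (4*s + 18).
The right side is L{cos(7*t)} = s/(s^2 + 49).
So (s^2 + 4*s + 5)Y = s/(s^2 + 49) + (4*s + 18).
Isolate Y and clear denominators.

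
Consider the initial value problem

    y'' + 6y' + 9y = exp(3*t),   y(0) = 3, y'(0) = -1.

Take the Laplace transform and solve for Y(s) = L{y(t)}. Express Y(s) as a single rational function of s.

Y(s) = (3*s^2 + 8*s - 50)/(s^3 + 3*s^2 - 9*s - 27)

Transform both sides with L{·}.
Using L{y''} = s^2 Y - s·y(0) - y'(0) and L{y'} = sY - y(0), with y(0) = 3, y'(0) = -1, the left side becomes (s^2 + 6*s + 9)Y - (3*s + 17).
The right side is L{exp(3*t)} = 1/(s - 3).
So (s^2 + 6*s + 9)Y = 1/(s - 3) + (3*s + 17).
Isolate Y and clear denominators.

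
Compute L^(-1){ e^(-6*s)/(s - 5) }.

Heaviside(t - 6)*(exp(5*t - 30))

The factor e^(-6s) signals a time shift by c = 6 (second shifting theorem).
L{e^(5t)} = 1/(s - 5), so L^-1{1/(s - 5)} = e^(5*t).
Hence the inverse is u(t - 6) times that function evaluated at t - 6.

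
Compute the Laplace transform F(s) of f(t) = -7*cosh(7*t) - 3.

F(s) = -7*s/(s^2 - 49) - 3/s

By linearity of the Laplace transform, transform each term separately.
L{-3} = -3/s; (-7)·[L{cosh(7t)} = s/(s^2 - 49)].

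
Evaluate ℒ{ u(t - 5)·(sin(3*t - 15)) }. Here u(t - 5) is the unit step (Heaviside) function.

3*exp(-5*s)/(s^2 + 9)

By the second shifting theorem, L{u(t - c)·g(t - c)} = e^(-cs)·G(s) with c = 5 and G(s) = L{g(t)}.
L{sin(3t)} = 3/(s^2 + 9).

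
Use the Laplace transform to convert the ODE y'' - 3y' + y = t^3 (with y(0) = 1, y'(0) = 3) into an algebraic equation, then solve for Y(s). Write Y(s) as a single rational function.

Laplace-transform each side.
With L{y''} = s^2 Y - s·y(0) - y'(0) and L{y'} = sY - y(0), with y(0) = 1, y'(0) = 3: the LHS transforms to (s^2 - 3*s + 1)Y - (s).
The right side is L{t^3} = 6/s^4.
So (s^2 - 3*s + 1)Y = 6/s^4 + (s).
Divide through and combine into a single rational function.

Y(s) = (s^5 + 6)/(s^6 - 3*s^5 + s^4)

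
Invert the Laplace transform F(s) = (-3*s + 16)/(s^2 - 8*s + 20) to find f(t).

Complete the square in the denominator: s^2 - 8*s + 20 = (s - 4)^2 + 2^2.
Split the numerator to match: -3*s + 16 = -3·(s - 4) + 2·2.
Invert each term: -3·(s - 4)/((s - 4)^2 + 4) ↔ -3e^(4t)cos(2t); 2·2/((s - 4)^2 + 4) ↔ 2e^(4t)sin(2t).

f(t) = 2*exp(4*t)*sin(2*t) - 3*exp(4*t)*cos(2*t)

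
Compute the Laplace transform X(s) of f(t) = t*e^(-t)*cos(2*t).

X(s) = (s - 1)*(s + 3)/(s^2 + 2*s + 5)^2

L{cos(2t)} = s/(s^2 + 4).
Multiplying by e^(-t) shifts s → s + 1, so L{e^(-t)*cos(2*t)} = (s + 1)/((s + 1)^2 + 4).
Then apply L{t·g(t)} = -d/ds[G(s)] with G(s) = (s + 1)/((s + 1)^2 + 4):
differentiating 1 time and applying the sign gives (s - 1)*(s + 3)/(s^2 + 2*s + 5)^2.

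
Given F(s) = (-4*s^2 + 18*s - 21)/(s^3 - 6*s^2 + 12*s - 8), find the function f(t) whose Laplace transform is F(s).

f(t) = -t^2*exp(2*t)/2 + 2*t*exp(2*t) - 4*exp(2*t)

Factor the denominator: s^3 - 6*s^2 + 12*s - 8 = (s - 2)^3.
Partial fraction decomposition gives [-4/(s - 2)] + [2/(s - 2)^2] + [-1/(s - 2)^3].
Invert each term: -4/(s - 2) ↔ -4e^(2t); 2/(s - 2)^2 ↔ 2t·e^(2t); -1/(s - 2)^3 ↔ (-1/2)t^2·e^(2t).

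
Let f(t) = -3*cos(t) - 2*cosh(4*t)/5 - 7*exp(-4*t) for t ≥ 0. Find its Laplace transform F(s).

F(s) = -3*s/(s^2 + 1) - 2*s/(5*(s^2 - 16)) - 7/(s + 4)

The transform is linear, so treat each term independently.
(-3)·[L{cos(t)} = s/(s^2 + 1)]; (-7)·[L{e^(-4t)} = 1/(s + 4)]; (-2/5)·[L{cosh(4t)} = s/(s^2 - 16)].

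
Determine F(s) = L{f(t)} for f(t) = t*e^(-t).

F(s) = (s + 1)^(-2)

L{e^(-t)} = 1/(s + 1).
Then apply L{t·g(t)} = -d/ds[G(s)] with G(s) = 1/(s + 1):
differentiating 1 time and applying the sign gives (s + 1)^(-2).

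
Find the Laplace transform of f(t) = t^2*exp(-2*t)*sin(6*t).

36*(s^2 + 4*s - 8)/(s^2 + 4*s + 40)^3

L{sin(6t)} = 6/(s^2 + 36).
Multiplying by e^(-2t) shifts s → s + 2, so L{exp(-2*t)*sin(6*t)} = 6/((s + 2)^2 + 36).
Then apply L{t^2·g(t)} = (-1)^2 d^2/ds^2[G(s)] with G(s) = 6/((s + 2)^2 + 36):
differentiating 2 times and applying the sign gives 36*(s^2 + 4*s - 8)/(s^2 + 4*s + 40)^3.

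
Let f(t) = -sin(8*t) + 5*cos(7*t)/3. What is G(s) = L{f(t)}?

G(s) = 5*s/(3*(s^2 + 49)) - 8/(s^2 + 64)

Apply the Laplace transform termwise.
(5/3)·[L{cos(7t)} = s/(s^2 + 49)]; (-1)·[L{sin(8t)} = 8/(s^2 + 64)].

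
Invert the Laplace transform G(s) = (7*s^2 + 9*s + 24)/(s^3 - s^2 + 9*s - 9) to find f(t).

f(t) = 4*exp(t) + 4*sin(3*t) + 3*cos(3*t)

Factor the denominator: s^3 - s^2 + 9*s - 9 = (s - 1)*(s^2 + 9).
Partial fraction decomposition gives [4/(s - 1)] + [3*s/(s^2 + 9)] + [12/(s^2 + 9)].
Invert each term: 4/(s - 1) ↔ 4e^(t); 3·s/(s^2 + 9) ↔ 3cos(3t); 4·3/(s^2 + 9) ↔ 4sin(3t).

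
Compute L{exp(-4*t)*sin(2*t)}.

2/((s + 4)^2 + 4)

L{sin(2t)} = 2/(s^2 + 4).
By the first shifting theorem, multiplying by e^(-4t) replaces s with s + 4.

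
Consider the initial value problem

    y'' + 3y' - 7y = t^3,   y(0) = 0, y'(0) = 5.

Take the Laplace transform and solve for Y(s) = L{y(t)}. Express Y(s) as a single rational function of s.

Y(s) = (5*s^4 + 6)/(s^6 + 3*s^5 - 7*s^4)

Apply the Laplace transform to the equation.
With L{y''} = s^2 Y - s·y(0) - y'(0) and L{y'} = sY - y(0), with y(0) = 0, y'(0) = 5: the LHS transforms to (s^2 + 3*s - 7)Y - (5).
The right side is L{t^3} = 6/s^4.
So (s^2 + 3*s - 7)Y = 6/s^4 + (5).
Solve for Y(s) and write it as one ratio of polynomials.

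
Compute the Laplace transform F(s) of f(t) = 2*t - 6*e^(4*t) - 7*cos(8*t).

F(s) = -7*s/(s^2 + 64) - 6/(s - 4) + 2/s^2

By linearity of the Laplace transform, transform each term separately.
(-6)·[L{e^(4t)} = 1/(s - 4)]; (2)·[L{t} = 1!/s^2 = 1/s^2]; (-7)·[L{cos(8t)} = s/(s^2 + 64)].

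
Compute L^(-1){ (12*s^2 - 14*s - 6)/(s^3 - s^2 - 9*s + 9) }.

Factor the denominator: s^3 - s^2 - 9*s + 9 = (s - 3)*(s - 1)*(s + 3).
Partial fraction decomposition gives [1/(s - 1)] + [5/(s - 3)] + [6/(s + 3)].
Invert each term: 1/(s - 1) ↔ e^(t); 5/(s - 3) ↔ 5e^(3t); 6/(s + 3) ↔ 6e^(-3t).

5*exp(3*t) + exp(t) + 6*exp(-3*t)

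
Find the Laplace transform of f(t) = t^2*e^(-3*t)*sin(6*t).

L{sin(6t)} = 6/(s^2 + 36).
Multiplying by e^(-3t) shifts s → s + 3, so L{e^(-3*t)*sin(6*t)} = 6/((s + 3)^2 + 36).
Then apply L{t^2·g(t)} = (-1)^2 d^2/ds^2[H(s)] with H(s) = 6/((s + 3)^2 + 36):
differentiating 2 times and applying the sign gives 36*(s^2 + 6*s - 3)/(s^2 + 6*s + 45)^3.

36*(s^2 + 6*s - 3)/(s^2 + 6*s + 45)^3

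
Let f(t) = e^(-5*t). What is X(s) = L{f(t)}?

X(s) = 1/(s + 5)

L{e^(-5t)} = 1/(s + 5).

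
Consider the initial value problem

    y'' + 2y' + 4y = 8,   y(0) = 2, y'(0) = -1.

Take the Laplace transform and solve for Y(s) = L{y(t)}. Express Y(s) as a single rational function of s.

Apply the Laplace transform to the equation.
Using L{y''} = s^2 Y - s·y(0) - y'(0) and L{y'} = sY - y(0), with y(0) = 2, y'(0) = -1, the left side becomes (s^2 + 2*s + 4)Y - (2*s + 3).
The right side is L{8} = 8/s.
So (s^2 + 2*s + 4)Y = 8/s + (2*s + 3).
Isolate Y and clear denominators.

Y(s) = (2*s^2 + 3*s + 8)/(s^3 + 2*s^2 + 4*s)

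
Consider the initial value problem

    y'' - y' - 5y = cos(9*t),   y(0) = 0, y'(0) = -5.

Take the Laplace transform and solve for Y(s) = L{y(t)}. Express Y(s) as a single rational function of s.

Laplace-transform each side.
Using L{y''} = s^2 Y - s·y(0) - y'(0) and L{y'} = sY - y(0), with y(0) = 0, y'(0) = -5, the left side becomes (s^2 - s - 5)Y - (-5).
The right side is L{cos(9*t)} = s/(s^2 + 81).
So (s^2 - s - 5)Y = s/(s^2 + 81) + (-5).
Solve for Y(s) and write it as one ratio of polynomials.

Y(s) = (-5*s^2 + s - 405)/(s^4 - s^3 + 76*s^2 - 81*s - 405)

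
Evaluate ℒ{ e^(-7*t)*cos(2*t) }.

(s + 7)/((s + 7)^2 + 4)

L{cos(2t)} = s/(s^2 + 4).
By the first shifting theorem, multiplying by e^(-7t) replaces s with s + 7.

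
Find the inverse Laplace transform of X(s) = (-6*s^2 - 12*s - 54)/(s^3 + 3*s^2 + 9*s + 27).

Factor the denominator: s^3 + 3*s^2 + 9*s + 27 = (s + 3)*(s^2 + 9).
Partial fraction decomposition gives [-4/(s + 3)] + [-2*s/(s^2 + 9)] + [-6/(s^2 + 9)].
Invert each term: -4/(s + 3) ↔ -4e^(-3t); -2·s/(s^2 + 9) ↔ -2cos(3t); -2·3/(s^2 + 9) ↔ -2sin(3t).

-2*sin(3*t) - 2*cos(3*t) - 4*exp(-3*t)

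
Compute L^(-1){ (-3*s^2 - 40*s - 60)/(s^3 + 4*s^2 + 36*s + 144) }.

Factor the denominator: s^3 + 4*s^2 + 36*s + 144 = (s + 4)*(s^2 + 36).
Partial fraction decomposition gives [1/(s + 4)] + [-4*s/(s^2 + 36)] + [-24/(s^2 + 36)].
Invert each term: 1/(s + 4) ↔ e^(-4t); -4·s/(s^2 + 36) ↔ -4cos(6t); -4·6/(s^2 + 36) ↔ -4sin(6t).

-4*sin(6*t) - 4*cos(6*t) + exp(-4*t)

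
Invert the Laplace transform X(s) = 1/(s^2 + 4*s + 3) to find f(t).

Rewrite the denominator: s^2 + 4*s + 3 = (s + 2)^2 - 1.
The form in (s + 2) signals a first-shifting-theorem factor e^(-2t).
Since L{sinh(t)} = 1/(s^2 - 1), the inverse is e^(-2*t)*sinh(t).

f(t) = exp(-2*t)*sinh(t)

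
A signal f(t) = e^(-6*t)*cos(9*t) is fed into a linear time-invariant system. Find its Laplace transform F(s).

F(s) = (s + 6)/((s + 6)^2 + 81)

L{cos(9t)} = s/(s^2 + 81).
By the first shifting theorem, multiplying by e^(-6t) replaces s with s + 6.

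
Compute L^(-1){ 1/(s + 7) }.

Since L{e^(-7t)} = 1/(s + 7), the inverse is e^(-7*t).

exp(-7*t)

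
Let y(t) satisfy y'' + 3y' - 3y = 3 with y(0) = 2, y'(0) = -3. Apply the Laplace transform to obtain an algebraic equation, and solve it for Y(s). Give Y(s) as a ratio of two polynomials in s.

Y(s) = (2*s^2 + 3*s + 3)/(s^3 + 3*s^2 - 3*s)

Transform both sides with L{·}.
The derivative rules (L{y''} = s^2 Y - s·y(0) - y'(0) and L{y'} = sY - y(0), with y(0) = 2, y'(0) = -3) turn the left side into (s^2 + 3*s - 3)Y - (2*s + 3).
The right side is L{3} = 3/s.
So (s^2 + 3*s - 3)Y = 3/s + (2*s + 3).
Divide through and combine into a single rational function.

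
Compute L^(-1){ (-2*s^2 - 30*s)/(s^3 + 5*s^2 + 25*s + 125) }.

Factor the denominator: s^3 + 5*s^2 + 25*s + 125 = (s + 5)*(s^2 + 25).
Partial fraction decomposition gives [2/(s + 5)] + [-4*s/(s^2 + 25)] + [-10/(s^2 + 25)].
Invert each term: 2/(s + 5) ↔ 2e^(-5t); -4·s/(s^2 + 25) ↔ -4cos(5t); -2·5/(s^2 + 25) ↔ -2sin(5t).

-2*sin(5*t) - 4*cos(5*t) + 2*exp(-5*t)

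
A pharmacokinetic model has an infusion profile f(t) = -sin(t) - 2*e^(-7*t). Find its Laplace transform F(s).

F(s) = -1/(s^2 + 1) - 2/(s + 7)

Apply the Laplace transform termwise.
(-2)·[L{e^(-7t)} = 1/(s + 7)]; (-1)·[L{sin(t)} = 1/(s^2 + 1)].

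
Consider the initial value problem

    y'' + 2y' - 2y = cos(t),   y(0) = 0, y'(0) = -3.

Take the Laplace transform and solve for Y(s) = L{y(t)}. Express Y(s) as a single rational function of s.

Take the Laplace transform of both sides.
The derivative rules (L{y''} = s^2 Y - s·y(0) - y'(0) and L{y'} = sY - y(0), with y(0) = 0, y'(0) = -3) turn the left side into (s^2 + 2*s - 2)Y - (-3).
The right side is L{cos(t)} = s/(s^2 + 1).
So (s^2 + 2*s - 2)Y = s/(s^2 + 1) + (-3).
Solve for Y(s) and write it as one ratio of polynomials.

Y(s) = (-3*s^2 + s - 3)/(s^4 + 2*s^3 - s^2 + 2*s - 2)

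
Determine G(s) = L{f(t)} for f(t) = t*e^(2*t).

G(s) = (s - 2)^(-2)

L{t} = 1!/s^2 = 1/s^2.
By the first shifting theorem, multiplying by e^(2t) replaces s with s - 2.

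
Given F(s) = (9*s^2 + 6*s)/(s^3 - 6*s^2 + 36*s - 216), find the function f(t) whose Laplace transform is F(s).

Factor the denominator: s^3 - 6*s^2 + 36*s - 216 = (s - 6)*(s^2 + 36).
Partial fraction decomposition gives [5/(s - 6)] + [4*s/(s^2 + 36)] + [30/(s^2 + 36)].
Invert each term: 5/(s - 6) ↔ 5e^(6t); 4·s/(s^2 + 36) ↔ 4cos(6t); 5·6/(s^2 + 36) ↔ 5sin(6t).

f(t) = 5*exp(6*t) + 5*sin(6*t) + 4*cos(6*t)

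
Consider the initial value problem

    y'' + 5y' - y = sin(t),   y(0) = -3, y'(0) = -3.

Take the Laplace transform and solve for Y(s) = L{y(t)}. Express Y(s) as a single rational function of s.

Y(s) = (-3*s^3 - 18*s^2 - 3*s - 17)/(s^4 + 5*s^3 + 5*s - 1)

Apply the Laplace transform to the equation.
The derivative rules (L{y''} = s^2 Y - s·y(0) - y'(0) and L{y'} = sY - y(0), with y(0) = -3, y'(0) = -3) turn the left side into (s^2 + 5*s - 1)Y - (-3*s - 18).
The right side is L{sin(t)} = 1/(s^2 + 1).
So (s^2 + 5*s - 1)Y = 1/(s^2 + 1) + (-3*s - 18).
Solve for Y(s) and write it as one ratio of polynomials.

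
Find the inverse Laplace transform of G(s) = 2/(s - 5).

2*exp(5*t)

Since L{e^(5t)} = 1/(s - 5), the inverse is e^(5*t), scaled by 2.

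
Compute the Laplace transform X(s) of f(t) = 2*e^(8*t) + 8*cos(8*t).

By linearity of the Laplace transform, transform each term separately.
(8)·[L{cos(8t)} = s/(s^2 + 64)]; (2)·[L{e^(8t)} = 1/(s - 8)].

X(s) = 8*s/(s^2 + 64) + 2/(s - 8)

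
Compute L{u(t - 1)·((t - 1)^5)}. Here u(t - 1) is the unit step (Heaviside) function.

By the second shifting theorem, L{u(t - c)·g(t - c)} = e^(-cs)·G(s) with c = 1 and G(s) = L{g(t)}.
L{t^5} = 5!/s^6 = 120/s^6.

120*exp(-s)/s^6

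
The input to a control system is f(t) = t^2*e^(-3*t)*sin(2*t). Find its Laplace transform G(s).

L{sin(2t)} = 2/(s^2 + 4).
Multiplying by e^(-3t) shifts s → s + 3, so L{e^(-3*t)*sin(2*t)} = 2/((s + 3)^2 + 4).
Then apply L{t^2·g(t)} = (-1)^2 d^2/ds^2[H(s)] with H(s) = 2/((s + 3)^2 + 4):
differentiating 2 times and applying the sign gives 4*(3*s^2 + 18*s + 23)/(s^2 + 6*s + 13)^3.

G(s) = 4*(3*s^2 + 18*s + 23)/(s^2 + 6*s + 13)^3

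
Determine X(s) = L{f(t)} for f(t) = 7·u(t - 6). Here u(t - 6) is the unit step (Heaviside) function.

By the second shifting theorem, L{u(t - c)·g(t - c)} = e^(-cs)·G(s) with c = 6 and G(s) = L{g(t)}.
L{7} = 7/s.

X(s) = 7*exp(-6*s)/s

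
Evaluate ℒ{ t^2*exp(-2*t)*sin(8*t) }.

L{sin(8t)} = 8/(s^2 + 64).
Multiplying by e^(-2t) shifts s → s + 2, so L{exp(-2*t)*sin(8*t)} = 8/((s + 2)^2 + 64).
Then apply L{t^2·g(t)} = (-1)^2 d^2/ds^2[G(s)] with G(s) = 8/((s + 2)^2 + 64):
differentiating 2 times and applying the sign gives 16*(3*s^2 + 12*s - 52)/(s^2 + 4*s + 68)^3.

16*(3*s^2 + 12*s - 52)/(s^2 + 4*s + 68)^3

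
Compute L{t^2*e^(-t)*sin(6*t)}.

L{sin(6t)} = 6/(s^2 + 36).
Multiplying by e^(-t) shifts s → s + 1, so L{e^(-t)*sin(6*t)} = 6/((s + 1)^2 + 36).
Then apply L{t^2·g(t)} = (-1)^2 d^2/ds^2[G(s)] with G(s) = 6/((s + 1)^2 + 36):
differentiating 2 times and applying the sign gives 36*(s^2 + 2*s - 11)/(s^2 + 2*s + 37)^3.

36*(s^2 + 2*s - 11)/(s^2 + 2*s + 37)^3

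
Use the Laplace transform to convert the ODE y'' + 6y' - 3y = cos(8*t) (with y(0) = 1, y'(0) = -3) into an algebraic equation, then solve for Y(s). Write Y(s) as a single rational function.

Take the Laplace transform of both sides.
With L{y''} = s^2 Y - s·y(0) - y'(0) and L{y'} = sY - y(0), with y(0) = 1, y'(0) = -3: the LHS transforms to (s^2 + 6*s - 3)Y - (s + 3).
The right side is L{cos(8*t)} = s/(s^2 + 64).
So (s^2 + 6*s - 3)Y = s/(s^2 + 64) + (s + 3).
Divide through and combine into a single rational function.

Y(s) = (s^3 + 3*s^2 + 65*s + 192)/(s^4 + 6*s^3 + 61*s^2 + 384*s - 192)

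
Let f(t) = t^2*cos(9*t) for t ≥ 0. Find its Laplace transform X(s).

X(s) = 2*s*(s^2 - 243)/(s^2 + 81)^3

L{cos(9t)} = s/(s^2 + 81).
Then apply L{t^2·g(t)} = (-1)^2 d^2/ds^2[G(s)] with G(s) = s/(s^2 + 81):
differentiating 2 times and applying the sign gives 2*s*(s^2 - 243)/(s^2 + 81)^3.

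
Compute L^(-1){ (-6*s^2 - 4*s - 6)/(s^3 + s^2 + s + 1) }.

-2*sin(t) - 2*cos(t) - 4*exp(-t)

Factor the denominator: s^3 + s^2 + s + 1 = (s + 1)*(s^2 + 1).
Partial fraction decomposition gives [-4/(s + 1)] + [-2*s/(s^2 + 1)] + [-2/(s^2 + 1)].
Invert each term: -4/(s + 1) ↔ -4e^(-t); -2·s/(s^2 + 1) ↔ -2cos(t); -2·1/(s^2 + 1) ↔ -2sin(t).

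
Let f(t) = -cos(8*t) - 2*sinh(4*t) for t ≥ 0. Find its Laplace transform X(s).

Apply the Laplace transform termwise.
(-2)·[L{sinh(4t)} = 4/(s^2 - 16)]; (-1)·[L{cos(8t)} = s/(s^2 + 64)].

X(s) = -s/(s^2 + 64) - 8/(s^2 - 16)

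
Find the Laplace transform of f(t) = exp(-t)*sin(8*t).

L{sin(8t)} = 8/(s^2 + 64).
By the first shifting theorem, multiplying by e^(-t) replaces s with s + 1.

8/((s + 1)^2 + 64)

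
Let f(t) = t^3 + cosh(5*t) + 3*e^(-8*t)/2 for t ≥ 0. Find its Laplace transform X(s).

X(s) = s/(s^2 - 25) + 3/(2*(s + 8)) + 6/s^4

Apply the Laplace transform termwise.
L{cosh(5t)} = s/(s^2 - 25); L{t^3} = 3!/s^4 = 6/s^4; (3/2)·[L{e^(-8t)} = 1/(s + 8)].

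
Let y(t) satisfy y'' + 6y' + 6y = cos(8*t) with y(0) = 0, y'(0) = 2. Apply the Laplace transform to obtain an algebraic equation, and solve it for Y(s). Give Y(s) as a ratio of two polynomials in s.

Laplace-transform each side.
Using L{y''} = s^2 Y - s·y(0) - y'(0) and L{y'} = sY - y(0), with y(0) = 0, y'(0) = 2, the left side becomes (s^2 + 6*s + 6)Y - (2).
The right side is L{cos(8*t)} = s/(s^2 + 64).
So (s^2 + 6*s + 6)Y = s/(s^2 + 64) + (2).
Divide through and combine into a single rational function.

Y(s) = (2*s^2 + s + 128)/(s^4 + 6*s^3 + 70*s^2 + 384*s + 384)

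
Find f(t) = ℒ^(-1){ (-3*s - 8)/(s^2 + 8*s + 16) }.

f(t) = 4*t*exp(-4*t) - 3*exp(-4*t)

Factor the denominator: s^2 + 8*s + 16 = (s + 4)^2.
Partial fraction decomposition gives [-3/(s + 4)] + [4/(s + 4)^2].
Invert each term: -3/(s + 4) ↔ -3e^(-4t); 4/(s + 4)^2 ↔ 4t·e^(-4t).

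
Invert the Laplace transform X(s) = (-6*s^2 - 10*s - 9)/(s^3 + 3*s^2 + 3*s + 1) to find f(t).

Factor the denominator: s^3 + 3*s^2 + 3*s + 1 = (s + 1)^3.
Partial fraction decomposition gives [-6/(s + 1)] + [2/(s + 1)^2] + [-5/(s + 1)^3].
Invert each term: -6/(s + 1) ↔ -6e^(-t); 2/(s + 1)^2 ↔ 2t·e^(-t); -5/(s + 1)^3 ↔ (-5/2)t^2·e^(-t).

f(t) = -5*t^2*exp(-t)/2 + 2*t*exp(-t) - 6*exp(-t)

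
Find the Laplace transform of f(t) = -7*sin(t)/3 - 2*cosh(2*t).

By linearity of the Laplace transform, transform each term separately.
(-7/3)·[L{sin(t)} = 1/(s^2 + 1)]; (-2)·[L{cosh(2t)} = s/(s^2 - 4)].

-2*s/(s^2 - 4) - 7/(3*(s^2 + 1))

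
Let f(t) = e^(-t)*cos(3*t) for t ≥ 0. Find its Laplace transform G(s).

L{cos(3t)} = s/(s^2 + 9).
By the first shifting theorem, multiplying by e^(-t) replaces s with s + 1.

G(s) = (s + 1)/((s + 1)^2 + 9)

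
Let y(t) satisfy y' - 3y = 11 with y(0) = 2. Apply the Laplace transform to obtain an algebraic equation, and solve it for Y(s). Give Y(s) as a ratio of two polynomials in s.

Transform both sides with L{·}.
With L{y'} = sY - y(0) = sY - 2: the LHS transforms to (s - 3)Y - (2).
The right side is L{11} = 11/s.
So (s - 3)Y = 11/s + (2).
Solve for Y(s) and write it as one ratio of polynomials.

Y(s) = (2*s + 11)/(s^2 - 3*s)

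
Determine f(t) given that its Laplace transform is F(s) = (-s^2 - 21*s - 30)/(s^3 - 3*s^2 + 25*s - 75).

Factor the denominator: s^3 - 3*s^2 + 25*s - 75 = (s - 3)*(s^2 + 25).
Partial fraction decomposition gives [-3/(s - 3)] + [2*s/(s^2 + 25)] + [-15/(s^2 + 25)].
Invert each term: -3/(s - 3) ↔ -3e^(3t); 2·s/(s^2 + 25) ↔ 2cos(5t); -3·5/(s^2 + 25) ↔ -3sin(5t).

f(t) = -3*exp(3*t) - 3*sin(5*t) + 2*cos(5*t)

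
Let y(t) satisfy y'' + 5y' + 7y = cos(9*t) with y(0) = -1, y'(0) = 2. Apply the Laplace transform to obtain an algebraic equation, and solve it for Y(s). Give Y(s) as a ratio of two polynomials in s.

Take the Laplace transform of both sides.
With L{y''} = s^2 Y - s·y(0) - y'(0) and L{y'} = sY - y(0), with y(0) = -1, y'(0) = 2: the LHS transforms to (s^2 + 5*s + 7)Y - (-s - 3).
The right side is L{cos(9*t)} = s/(s^2 + 81).
So (s^2 + 5*s + 7)Y = s/(s^2 + 81) + (-s - 3).
Isolate Y and clear denominators.

Y(s) = (-s^3 - 3*s^2 - 80*s - 243)/(s^4 + 5*s^3 + 88*s^2 + 405*s + 567)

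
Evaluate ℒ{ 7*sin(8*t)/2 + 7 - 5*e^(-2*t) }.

The transform is linear, so treat each term independently.
(7/2)·[L{sin(8t)} = 8/(s^2 + 64)]; (-5)·[L{e^(-2t)} = 1/(s + 2)]; L{7} = 7/s.

28/(s^2 + 64) - 5/(s + 2) + 7/s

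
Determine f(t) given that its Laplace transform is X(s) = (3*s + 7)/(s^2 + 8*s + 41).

Complete the square in the denominator: s^2 + 8*s + 41 = (s + 4)^2 + 5^2.
Split the numerator to match: 3*s + 7 = 3·(s + 4) - 1·5.
Invert each term: 3·(s + 4)/((s + 4)^2 + 25) ↔ 3e^(-4t)cos(5t); -1·5/((s + 4)^2 + 25) ↔ -e^(-4t)sin(5t).

f(t) = -exp(-4*t)*sin(5*t) + 3*exp(-4*t)*cos(5*t)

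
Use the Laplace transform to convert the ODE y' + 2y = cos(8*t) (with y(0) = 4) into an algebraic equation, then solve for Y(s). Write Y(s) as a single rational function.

Y(s) = (4*s^2 + s + 256)/(s^3 + 2*s^2 + 64*s + 128)

Apply the Laplace transform to the equation.
With L{y'} = sY - y(0) = sY - 4: the LHS transforms to (s + 2)Y - (4).
The right side is L{cos(8*t)} = s/(s^2 + 64).
So (s + 2)Y = s/(s^2 + 64) + (4).
Isolate Y and clear denominators.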